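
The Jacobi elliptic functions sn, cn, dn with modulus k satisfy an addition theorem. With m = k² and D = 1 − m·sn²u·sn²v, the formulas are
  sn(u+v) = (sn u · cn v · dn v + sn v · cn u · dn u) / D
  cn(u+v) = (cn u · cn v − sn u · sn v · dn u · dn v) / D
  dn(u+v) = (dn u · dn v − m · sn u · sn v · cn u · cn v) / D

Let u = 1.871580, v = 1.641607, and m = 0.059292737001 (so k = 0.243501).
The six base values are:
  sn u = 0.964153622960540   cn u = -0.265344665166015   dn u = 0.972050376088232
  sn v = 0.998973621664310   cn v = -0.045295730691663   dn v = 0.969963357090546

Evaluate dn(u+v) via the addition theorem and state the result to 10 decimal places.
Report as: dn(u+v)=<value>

dn(u+v)=0.9970072212

m = k² = 0.059292737001
D = 1 − m·sn²u·sn²v = 0.9449950195674161
dn(u+v) = (dn u·dn v − m·sn u·sn v·cn u·cn v)/D = 0.942166858518724/0.9449950195674161 = 0.9970072212126719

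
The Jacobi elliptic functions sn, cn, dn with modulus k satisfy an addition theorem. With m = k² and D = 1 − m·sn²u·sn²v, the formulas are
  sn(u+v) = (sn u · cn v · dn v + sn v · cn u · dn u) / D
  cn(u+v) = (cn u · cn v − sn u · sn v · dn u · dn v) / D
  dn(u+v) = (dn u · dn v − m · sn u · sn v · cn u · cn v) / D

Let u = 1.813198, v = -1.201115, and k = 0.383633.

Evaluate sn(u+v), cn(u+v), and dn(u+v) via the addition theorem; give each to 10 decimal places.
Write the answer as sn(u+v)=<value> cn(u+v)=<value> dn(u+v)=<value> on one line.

sn u = 0.986305886777612, cn u = -0.1649263402486955, dn u = 0.9256505627805707
sn v = -0.920484713171146, cn v = 0.3907785726191151, dn v = 0.935574900949486
m = k² = 0.147174278689
D = 1 − m·sn²u·sn²v = 0.8786923115387344
sn(u+v) = (sn u·cn v·dn v + sn v·cn u·dn u)/D = 0.5011210458627818/0.8786923115387344 = 0.5703032099885302
cn(u+v) = (cn u·cn v − sn u·sn v·dn u·dn v)/D = 0.7217879714643878/0.8786923115387344 = 0.821434263149997
dn(u+v) = (dn u·dn v − m·sn u·sn v·cn u·cn v)/D = 0.8574038923450464/0.8786923115387344 = 0.9757726124217378

sn(u+v)=0.5703032100 cn(u+v)=0.8214342631 dn(u+v)=0.9757726124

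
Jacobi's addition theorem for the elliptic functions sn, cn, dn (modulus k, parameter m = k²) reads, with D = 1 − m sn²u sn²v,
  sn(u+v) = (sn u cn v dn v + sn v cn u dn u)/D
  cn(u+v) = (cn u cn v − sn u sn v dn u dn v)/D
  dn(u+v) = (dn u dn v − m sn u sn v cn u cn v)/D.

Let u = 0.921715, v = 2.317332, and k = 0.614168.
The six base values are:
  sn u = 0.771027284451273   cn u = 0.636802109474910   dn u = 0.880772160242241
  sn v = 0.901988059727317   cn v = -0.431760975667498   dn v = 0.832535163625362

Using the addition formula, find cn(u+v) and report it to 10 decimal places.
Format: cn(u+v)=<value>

m = k² = 0.377202332224
D = 1 − m·sn²u·sn²v = 0.8175619423437005
cn(u+v) = (cn u·cn v − sn u·sn v·dn u·dn v)/D = -0.7849069898880325/0.8175619423437005 = -0.9600581304432344

cn(u+v)=-0.9600581304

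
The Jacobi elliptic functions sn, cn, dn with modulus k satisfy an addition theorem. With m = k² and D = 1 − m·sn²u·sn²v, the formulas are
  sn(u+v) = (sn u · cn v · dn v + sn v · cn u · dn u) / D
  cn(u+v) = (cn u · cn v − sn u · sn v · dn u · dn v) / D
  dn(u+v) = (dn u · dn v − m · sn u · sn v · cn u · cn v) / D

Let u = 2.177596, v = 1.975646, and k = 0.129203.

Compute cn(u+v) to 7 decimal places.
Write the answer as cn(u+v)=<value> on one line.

cn(u+v)=-0.5435399

sn u = 0.8277520066832682, cn u = -0.5610941235049808, dn u = 0.9942646107557322
sn v = 0.9229723597457824, cn v = -0.3848662405892493, dn v = 0.9928641635314277
m = k² = 0.016693415209
D = 1 − m·sn²u·sn²v = 0.9902563186900197
cn(u+v) = (cn u·cn v − sn u·sn v·dn u·dn v)/D = -0.5382437883756758/0.9902563186900197 = -0.5435398676250835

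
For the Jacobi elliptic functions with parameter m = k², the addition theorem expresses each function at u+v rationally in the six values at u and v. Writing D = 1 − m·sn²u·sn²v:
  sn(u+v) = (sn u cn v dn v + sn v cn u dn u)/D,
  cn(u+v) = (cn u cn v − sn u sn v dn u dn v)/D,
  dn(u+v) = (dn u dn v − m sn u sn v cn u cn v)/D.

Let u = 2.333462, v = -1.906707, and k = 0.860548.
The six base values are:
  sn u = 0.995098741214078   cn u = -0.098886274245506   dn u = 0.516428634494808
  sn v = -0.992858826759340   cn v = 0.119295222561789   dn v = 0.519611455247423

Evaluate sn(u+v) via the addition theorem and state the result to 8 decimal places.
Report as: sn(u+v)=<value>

sn(u+v)=0.40553020

m = k² = 0.740542860304
D = 1 − m·sn²u·sn²v = 0.2771344044292879
sn(u+v) = (sn u·cn v·dn v + sn v·cn u·dn u)/D = 0.1123863693268761/0.2771344044292879 = 0.4055301959290011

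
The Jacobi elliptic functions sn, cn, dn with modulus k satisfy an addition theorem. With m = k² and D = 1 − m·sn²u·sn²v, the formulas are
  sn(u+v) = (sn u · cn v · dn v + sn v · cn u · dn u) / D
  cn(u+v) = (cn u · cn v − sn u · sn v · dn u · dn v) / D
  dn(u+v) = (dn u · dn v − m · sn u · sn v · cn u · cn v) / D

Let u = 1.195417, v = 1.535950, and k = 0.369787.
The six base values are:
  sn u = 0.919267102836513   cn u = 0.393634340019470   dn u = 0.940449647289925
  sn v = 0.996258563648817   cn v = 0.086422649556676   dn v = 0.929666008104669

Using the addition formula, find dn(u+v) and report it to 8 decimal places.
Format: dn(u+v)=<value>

dn(u+v)=0.98275764

m = k² = 0.136742425369
D = 1 − m·sn²u·sn²v = 0.8853086008376192
dn(u+v) = (dn u·dn v − m·sn u·sn v·cn u·cn v)/D = 0.8700437945518717/0.8853086008376192 = 0.9827576437512242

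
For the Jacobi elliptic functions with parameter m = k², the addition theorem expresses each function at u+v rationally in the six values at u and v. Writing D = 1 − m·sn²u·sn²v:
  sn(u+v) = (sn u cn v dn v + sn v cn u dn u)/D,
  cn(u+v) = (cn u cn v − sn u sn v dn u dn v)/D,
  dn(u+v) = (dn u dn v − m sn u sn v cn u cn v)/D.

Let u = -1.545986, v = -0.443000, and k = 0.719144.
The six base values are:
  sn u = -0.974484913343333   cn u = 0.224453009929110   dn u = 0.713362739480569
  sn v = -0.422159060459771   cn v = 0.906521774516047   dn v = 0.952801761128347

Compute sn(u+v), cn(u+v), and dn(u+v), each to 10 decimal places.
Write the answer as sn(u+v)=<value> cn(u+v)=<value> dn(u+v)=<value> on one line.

m = k² = 0.517168092736
D = 1 − m·sn²u·sn²v = 0.912474582348762
sn(u+v) = (sn u·cn v·dn v + sn v·cn u·dn u)/D = -0.9092918509439201/0.912474582348762 = -0.9965119780140622
cn(u+v) = (cn u·cn v − sn u·sn v·dn u·dn v)/D = -0.0761458681710796/0.912474582348762 = -0.08344985125511745
dn(u+v) = (dn u·dn v − m·sn u·sn v·cn u·cn v)/D = 0.6364033696539929/0.912474582348762 = 0.6974477776858771

sn(u+v)=-0.9965119780 cn(u+v)=-0.0834498513 dn(u+v)=0.6974477777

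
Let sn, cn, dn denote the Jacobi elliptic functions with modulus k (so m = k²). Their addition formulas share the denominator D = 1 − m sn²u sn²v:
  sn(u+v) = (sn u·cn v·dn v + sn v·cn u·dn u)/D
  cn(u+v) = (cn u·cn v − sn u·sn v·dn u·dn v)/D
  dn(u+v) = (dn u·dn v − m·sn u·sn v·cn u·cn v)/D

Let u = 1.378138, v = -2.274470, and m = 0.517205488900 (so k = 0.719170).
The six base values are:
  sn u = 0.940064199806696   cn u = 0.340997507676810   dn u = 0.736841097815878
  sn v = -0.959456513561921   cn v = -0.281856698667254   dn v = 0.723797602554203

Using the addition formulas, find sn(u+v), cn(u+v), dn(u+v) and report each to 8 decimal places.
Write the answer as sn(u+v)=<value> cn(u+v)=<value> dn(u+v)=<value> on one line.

sn(u+v)=-0.74727181 cn(u+v)=0.66451851 dn(u+v)=0.84331763

m = k² = 0.5172054889
D = 1 − m·sn²u·sn²v = 0.579245524607232
sn(u+v) = (sn u·cn v·dn v + sn v·cn u·dn u)/D = -0.4328538496754156/0.579245524607232 = -0.7472718066642294
cn(u+v) = (cn u·cn v − sn u·sn v·dn u·dn v)/D = 0.3849193715554988/0.579245524607232 = 0.6645185076164385
dn(u+v) = (dn u·dn v − m·sn u·sn v·cn u·cn v)/D = 0.4884879604915946/0.579245524607232 = 0.8433176256697414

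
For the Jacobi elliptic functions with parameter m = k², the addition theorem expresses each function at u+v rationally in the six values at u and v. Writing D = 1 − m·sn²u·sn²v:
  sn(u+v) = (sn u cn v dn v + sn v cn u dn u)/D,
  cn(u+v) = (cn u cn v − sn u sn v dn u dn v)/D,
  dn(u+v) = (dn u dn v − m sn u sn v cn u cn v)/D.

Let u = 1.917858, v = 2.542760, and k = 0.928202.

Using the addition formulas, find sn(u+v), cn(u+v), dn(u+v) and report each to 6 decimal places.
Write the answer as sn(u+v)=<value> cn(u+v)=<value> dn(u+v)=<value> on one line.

sn(u+v)=0.373995 cn(u+v)=-0.927431 dn(u+v)=0.937812

sn u = 0.9808233231378826, cn u = 0.1948989707226818, dn u = 0.4137244113243345
sn v = 0.9990547862341753, cn v = -0.04346877157898779, dn v = 0.374257922052041
m = k² = 0.861558952804
D = 1 − m·sn²u·sn²v = 0.1727339950656165
sn(u+v) = (sn u·cn v·dn v + sn v·cn u·dn u)/D = 0.06460168938482538/0.1727339950656165 = 0.3739952252032678
cn(u+v) = (cn u·cn v − sn u·sn v·dn u·dn v)/D = -0.1601987976857347/0.1727339950656165 = -0.9274306289556955
dn(u+v) = (dn u·dn v − m·sn u·sn v·cn u·cn v)/D = 0.1619920418977084/0.1727339950656165 = 0.9378121650933421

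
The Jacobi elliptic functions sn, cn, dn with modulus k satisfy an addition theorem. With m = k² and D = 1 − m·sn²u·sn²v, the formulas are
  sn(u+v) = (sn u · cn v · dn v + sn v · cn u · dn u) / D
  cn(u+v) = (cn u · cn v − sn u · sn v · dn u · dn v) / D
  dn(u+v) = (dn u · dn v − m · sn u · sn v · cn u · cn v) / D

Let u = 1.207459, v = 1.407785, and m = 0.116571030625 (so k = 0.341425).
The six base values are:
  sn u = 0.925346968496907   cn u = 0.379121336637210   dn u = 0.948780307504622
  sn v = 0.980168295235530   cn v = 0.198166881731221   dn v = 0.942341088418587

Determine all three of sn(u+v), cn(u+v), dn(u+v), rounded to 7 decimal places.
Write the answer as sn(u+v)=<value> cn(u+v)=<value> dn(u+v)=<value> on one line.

sn(u+v)=0.5810940 cn(u+v)=-0.8138364 dn(u+v)=0.9801211

m = k² = 0.116571030625
D = 1 − m·sn²u·sn²v = 0.9041038546854211
sn(u+v) = (sn u·cn v·dn v + sn v·cn u·dn u)/D = 0.5253693660320004/0.9041038546854211 = 0.58109404501411
cn(u+v) = (cn u·cn v − sn u·sn v·dn u·dn v)/D = -0.7357926401454224/0.9041038546854211 = -0.8138364152881951
dn(u+v) = (dn u·dn v − m·sn u·sn v·cn u·cn v)/D = 0.8861312902663514/0.9041038546854211 = 0.9801211284235446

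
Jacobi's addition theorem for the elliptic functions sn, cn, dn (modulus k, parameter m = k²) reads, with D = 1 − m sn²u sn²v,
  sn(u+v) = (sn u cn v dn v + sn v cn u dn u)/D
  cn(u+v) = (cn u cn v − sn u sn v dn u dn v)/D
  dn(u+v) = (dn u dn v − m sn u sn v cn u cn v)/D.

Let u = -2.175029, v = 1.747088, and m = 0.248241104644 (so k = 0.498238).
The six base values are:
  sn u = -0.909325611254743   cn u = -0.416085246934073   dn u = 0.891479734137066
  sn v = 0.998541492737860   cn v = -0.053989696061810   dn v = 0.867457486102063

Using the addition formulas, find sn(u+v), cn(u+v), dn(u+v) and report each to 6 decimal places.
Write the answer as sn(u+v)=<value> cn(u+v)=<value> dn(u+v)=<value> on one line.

sn(u+v)=-0.412158 cn(u+v)=0.911112 dn(u+v)=0.978688

m = k² = 0.248241104644
D = 1 − m·sn²u·sn²v = 0.7953344374606836
sn(u+v) = (sn u·cn v·dn v + sn v·cn u·dn u)/D = -0.3278034160187911/0.7953344374606836 = -0.4121579559227821
cn(u+v) = (cn u·cn v − sn u·sn v·dn u·dn v)/D = 0.7246390741999174/0.7953344374606836 = 0.911112407647681
dn(u+v) = (dn u·dn v − m·sn u·sn v·cn u·cn v)/D = 0.7783842879727919/0.7953344374606836 = 0.978688022686394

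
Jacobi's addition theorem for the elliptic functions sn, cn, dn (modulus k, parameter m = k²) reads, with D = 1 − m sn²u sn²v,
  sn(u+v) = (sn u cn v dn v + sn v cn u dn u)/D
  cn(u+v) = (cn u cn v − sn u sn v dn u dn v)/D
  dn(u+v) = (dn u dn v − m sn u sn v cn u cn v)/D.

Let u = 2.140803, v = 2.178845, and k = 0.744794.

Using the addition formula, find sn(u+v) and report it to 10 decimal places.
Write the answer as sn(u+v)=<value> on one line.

sn u = 0.9873518348943313, cn u = -0.158544486283179, dn u = 0.6776617801157116
sn v = 0.9829248390143736, cn v = -0.1840075021529494, dn v = 0.681222405043134
m = k² = 0.554718102436
D = 1 − m·sn²u·sn²v = 0.4775354430966302
sn(u+v) = (sn u·cn v·dn v + sn v·cn u·dn u)/D = -0.2293695766280913/0.4775354430966302 = -0.4803194819230999

sn(u+v)=-0.4803194819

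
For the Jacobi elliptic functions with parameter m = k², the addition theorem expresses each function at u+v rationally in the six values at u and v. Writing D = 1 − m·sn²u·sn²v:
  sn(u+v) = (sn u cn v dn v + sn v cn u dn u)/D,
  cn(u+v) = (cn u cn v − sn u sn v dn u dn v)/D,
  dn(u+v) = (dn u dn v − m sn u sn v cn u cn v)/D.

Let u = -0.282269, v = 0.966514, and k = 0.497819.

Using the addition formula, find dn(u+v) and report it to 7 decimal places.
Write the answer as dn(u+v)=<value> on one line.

sn u = -0.2776582072800955, cn u = 0.9606799258493973, dn u = 0.990401057881614
sn v = 0.8050218183319357, cn v = 0.5932452039498877, dn v = 0.9161851911455406
m = k² = 0.247823756761
D = 1 − m·sn²u·sn²v = 0.9876183287435313
dn(u+v) = (dn u·dn v − m·sn u·sn v·cn u·cn v)/D = 0.9389607441751322/0.9876183287435313 = 0.9507324002073733

dn(u+v)=0.9507324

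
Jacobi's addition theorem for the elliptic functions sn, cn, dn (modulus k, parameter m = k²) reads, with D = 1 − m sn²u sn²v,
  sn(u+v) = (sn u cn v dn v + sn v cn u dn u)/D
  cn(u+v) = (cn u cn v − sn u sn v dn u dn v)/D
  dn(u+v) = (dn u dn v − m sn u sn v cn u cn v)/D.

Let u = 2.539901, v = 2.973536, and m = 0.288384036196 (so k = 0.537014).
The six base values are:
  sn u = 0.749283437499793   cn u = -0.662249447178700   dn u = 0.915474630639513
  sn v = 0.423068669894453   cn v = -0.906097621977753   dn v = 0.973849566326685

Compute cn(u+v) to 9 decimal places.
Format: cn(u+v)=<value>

m = k² = 0.288384036196
D = 1 − m·sn²u·sn²v = 0.9710208787623172
cn(u+v) = (cn u·cn v − sn u·sn v·dn u·dn v)/D = 0.3174476633704659/0.9710208787623172 = 0.3269215629792545

cn(u+v)=0.326921563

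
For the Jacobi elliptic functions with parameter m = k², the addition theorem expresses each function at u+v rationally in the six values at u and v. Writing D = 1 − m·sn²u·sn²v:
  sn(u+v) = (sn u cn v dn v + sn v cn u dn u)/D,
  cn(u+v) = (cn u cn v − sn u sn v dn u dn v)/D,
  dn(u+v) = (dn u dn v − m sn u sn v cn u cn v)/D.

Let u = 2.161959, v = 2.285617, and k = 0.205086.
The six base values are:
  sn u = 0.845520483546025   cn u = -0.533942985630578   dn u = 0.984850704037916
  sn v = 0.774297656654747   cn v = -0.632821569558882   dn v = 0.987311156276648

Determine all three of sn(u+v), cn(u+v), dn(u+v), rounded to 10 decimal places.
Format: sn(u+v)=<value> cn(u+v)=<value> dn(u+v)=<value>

sn(u+v)=-0.9526151751 cn(u+v)=-0.3041781192 dn(u+v)=0.9807299988

m = k² = 0.042060267396
D = 1 − m·sn²u·sn²v = 0.981972471711973
sn(u+v) = (sn u·cn v·dn v + sn v·cn u·dn u)/D = -0.9354418780689331/0.981972471711973 = -0.9526151750853888
cn(u+v) = (cn u·cn v − sn u·sn v·dn u·dn v)/D = -0.298694539546656/0.981972471711973 = -0.3041781191950435
dn(u+v) = (dn u·dn v − m·sn u·sn v·cn u·cn v)/D = 0.9630498610249204/0.981972471711973 = 0.9807299988215934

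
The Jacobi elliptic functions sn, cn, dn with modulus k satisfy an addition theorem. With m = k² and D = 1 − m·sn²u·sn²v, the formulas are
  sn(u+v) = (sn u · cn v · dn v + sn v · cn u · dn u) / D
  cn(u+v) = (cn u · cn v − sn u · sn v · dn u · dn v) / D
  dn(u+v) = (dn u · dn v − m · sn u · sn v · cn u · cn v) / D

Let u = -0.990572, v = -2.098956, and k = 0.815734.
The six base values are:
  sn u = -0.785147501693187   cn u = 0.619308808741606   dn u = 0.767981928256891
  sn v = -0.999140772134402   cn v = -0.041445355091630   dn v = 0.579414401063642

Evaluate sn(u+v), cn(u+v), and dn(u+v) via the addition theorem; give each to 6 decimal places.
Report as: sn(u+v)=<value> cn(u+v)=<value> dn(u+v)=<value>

sn(u+v)=-0.772827 cn(u+v)=-0.634617 dn(u+v)=0.776253

m = k² = 0.665421958756
D = 1 − m·sn²u·sn²v = 0.5905008562856798
sn(u+v) = (sn u·cn v·dn v + sn v·cn u·dn u)/D = -0.4563547488531881/0.5905008562856798 = -0.7728265657796221
cn(u+v) = (cn u·cn v − sn u·sn v·dn u·dn v)/D = -0.3747420505804822/0.5905008562856798 = -0.6346172856338499
dn(u+v) = (dn u·dn v − m·sn u·sn v·cn u·cn v)/D = 0.4583783508367765/0.5905008562856798 = 0.7762534905030121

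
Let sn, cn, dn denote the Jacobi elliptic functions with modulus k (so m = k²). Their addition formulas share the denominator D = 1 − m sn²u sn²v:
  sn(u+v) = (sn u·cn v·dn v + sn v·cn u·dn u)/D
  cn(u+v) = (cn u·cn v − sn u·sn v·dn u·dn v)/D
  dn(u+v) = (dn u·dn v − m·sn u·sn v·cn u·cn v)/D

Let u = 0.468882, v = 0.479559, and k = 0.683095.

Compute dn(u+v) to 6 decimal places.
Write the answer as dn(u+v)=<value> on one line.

dn(u+v)=0.846558

sn u = 0.4450612282516261, cn u = 0.8955001413216829, dn u = 0.9526659367322702
sn v = 0.454137237704057, cn v = 0.8909317422398468, dn v = 0.9506651612064394
m = k² = 0.466618779025
D = 1 − m·sn²u·sn²v = 0.9809376708056632
dn(u+v) = (dn u·dn v − m·sn u·sn v·cn u·cn v)/D = 0.8304210506083053/0.9809376708056632 = 0.8465584260070921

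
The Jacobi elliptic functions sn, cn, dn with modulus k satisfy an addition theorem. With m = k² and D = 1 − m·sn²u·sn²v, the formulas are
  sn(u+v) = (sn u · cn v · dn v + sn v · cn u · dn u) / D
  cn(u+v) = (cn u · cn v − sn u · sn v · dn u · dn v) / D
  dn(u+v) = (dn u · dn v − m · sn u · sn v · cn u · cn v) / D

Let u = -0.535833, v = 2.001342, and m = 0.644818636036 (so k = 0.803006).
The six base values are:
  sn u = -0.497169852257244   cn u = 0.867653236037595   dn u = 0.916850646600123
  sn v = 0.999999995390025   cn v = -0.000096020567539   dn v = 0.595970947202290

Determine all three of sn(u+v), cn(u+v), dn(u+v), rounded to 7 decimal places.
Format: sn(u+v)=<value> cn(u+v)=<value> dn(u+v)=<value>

m = k² = 0.644818636036
D = 1 − m·sn²u·sn²v = 0.840615109640584
sn(u+v) = (sn u·cn v·dn v + sn v·cn u·dn u)/D = 0.7955368775962469/0.840615109640584 = 0.9463747064175293
cn(u+v) = (cn u·cn v − sn u·sn v·dn u·dn v)/D = 0.2715784213454102/0.840615109640584 = 0.3230710681152604
dn(u+v) = (dn u·dn v − m·sn u·sn v·cn u·cn v)/D = 0.5463896395927701/0.840615109640584 = 0.6499878878294087

sn(u+v)=0.9463747 cn(u+v)=0.3230711 dn(u+v)=0.6499879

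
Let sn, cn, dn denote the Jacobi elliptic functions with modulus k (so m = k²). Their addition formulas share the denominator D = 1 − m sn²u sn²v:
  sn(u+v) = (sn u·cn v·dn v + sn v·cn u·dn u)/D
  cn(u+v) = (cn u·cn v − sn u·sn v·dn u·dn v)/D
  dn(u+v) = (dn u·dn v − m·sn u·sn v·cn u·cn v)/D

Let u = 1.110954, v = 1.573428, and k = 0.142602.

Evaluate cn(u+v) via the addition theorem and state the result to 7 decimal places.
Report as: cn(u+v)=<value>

sn u = 0.8945075689488568, cn u = 0.4470528034731536, dn u = 0.9918310398657633
sn v = 0.9999854686800103, cn v = 0.005390958061429915, dn v = 0.9897804102881065
m = k² = 0.020335330404
D = 1 − m·sn²u·sn²v = 0.9837292845214548
cn(u+v) = (cn u·cn v − sn u·sn v·dn u·dn v)/D = -0.8757107451270617/0.9837292845214548 = -0.8901948522891236

cn(u+v)=-0.8901949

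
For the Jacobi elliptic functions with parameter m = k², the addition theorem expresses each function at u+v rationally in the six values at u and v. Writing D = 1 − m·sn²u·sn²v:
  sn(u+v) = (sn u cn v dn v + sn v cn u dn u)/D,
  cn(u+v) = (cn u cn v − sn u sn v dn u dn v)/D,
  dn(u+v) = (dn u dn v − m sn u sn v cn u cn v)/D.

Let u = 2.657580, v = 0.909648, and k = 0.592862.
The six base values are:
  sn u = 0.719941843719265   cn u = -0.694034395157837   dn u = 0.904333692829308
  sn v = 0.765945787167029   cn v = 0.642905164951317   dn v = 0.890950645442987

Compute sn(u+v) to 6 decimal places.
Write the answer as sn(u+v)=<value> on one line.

sn(u+v)=-0.076537

m = k² = 0.351485351044
D = 1 − m·sn²u·sn²v = 0.8931195865882698
sn(u+v) = (sn u·cn v·dn v + sn v·cn u·dn u)/D = -0.06835684469779018/0.8931195865882698 = -0.07653716895731103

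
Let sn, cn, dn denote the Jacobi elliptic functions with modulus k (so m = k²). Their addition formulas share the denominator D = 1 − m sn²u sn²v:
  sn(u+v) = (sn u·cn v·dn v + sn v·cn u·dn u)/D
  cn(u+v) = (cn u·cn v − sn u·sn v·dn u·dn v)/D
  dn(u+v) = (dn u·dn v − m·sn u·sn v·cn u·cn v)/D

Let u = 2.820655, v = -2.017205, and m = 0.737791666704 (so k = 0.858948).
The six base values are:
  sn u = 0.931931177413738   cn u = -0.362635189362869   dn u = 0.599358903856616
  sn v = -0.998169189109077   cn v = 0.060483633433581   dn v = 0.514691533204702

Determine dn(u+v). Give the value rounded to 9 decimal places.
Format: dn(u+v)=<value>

dn(u+v)=0.811537204

m = k² = 0.737791666704
D = 1 − m·sn²u·sn²v = 0.3615752012364488
dn(u+v) = (dn u·dn v − m·sn u·sn v·cn u·cn v)/D = 0.2934317277723163/0.3615752012364488 = 0.8115372037929926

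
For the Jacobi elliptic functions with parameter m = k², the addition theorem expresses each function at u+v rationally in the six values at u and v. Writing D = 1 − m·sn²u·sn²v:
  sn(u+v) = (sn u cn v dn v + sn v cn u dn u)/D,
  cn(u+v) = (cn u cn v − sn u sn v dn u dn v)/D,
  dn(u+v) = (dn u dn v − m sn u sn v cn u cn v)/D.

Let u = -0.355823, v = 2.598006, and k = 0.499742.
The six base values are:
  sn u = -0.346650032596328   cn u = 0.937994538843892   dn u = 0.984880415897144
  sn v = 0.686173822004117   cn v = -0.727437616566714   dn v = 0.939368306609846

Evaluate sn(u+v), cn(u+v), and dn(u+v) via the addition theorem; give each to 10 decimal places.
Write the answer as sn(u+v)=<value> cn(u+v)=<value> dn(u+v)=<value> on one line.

m = k² = 0.249742066564
D = 1 − m·sn²u·sn²v = 0.9858699895624274
sn(u+v) = (sn u·cn v·dn v + sn v·cn u·dn u)/D = 0.8707729259952476/0.9858699895624274 = 0.8832533044055181
cn(u+v) = (cn u·cn v − sn u·sn v·dn u·dn v)/D = -0.4622706433178465/0.9858699895624274 = -0.4688961508231148
dn(u+v) = (dn u·dn v − m·sn u·sn v·cn u·cn v)/D = 0.8846320370766918/0.9858699895624274 = 0.8973110516015713

sn(u+v)=0.8832533044 cn(u+v)=-0.4688961508 dn(u+v)=0.8973110516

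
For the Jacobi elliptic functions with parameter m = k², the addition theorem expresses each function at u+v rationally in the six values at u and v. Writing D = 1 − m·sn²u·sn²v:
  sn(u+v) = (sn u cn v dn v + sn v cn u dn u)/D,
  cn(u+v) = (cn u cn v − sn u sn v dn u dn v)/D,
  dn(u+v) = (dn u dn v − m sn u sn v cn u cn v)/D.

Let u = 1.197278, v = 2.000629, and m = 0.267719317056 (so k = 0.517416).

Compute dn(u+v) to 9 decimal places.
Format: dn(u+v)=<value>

dn(u+v)=0.995076955

sn u = 0.908593536673087, cn u = 0.4176814397550982, dn u = 0.8826020632370678
sn v = 0.9658220848621313, cn v = -0.2592059034678148, dn v = 0.8661801938440182
m = k² = 0.267719317056
D = 1 − m·sn²u·sn²v = 0.7938357974333983
dn(u+v) = (dn u·dn v − m·sn u·sn v·cn u·cn v)/D = 0.789927707763859/0.7938357974333983 = 0.9950769546017265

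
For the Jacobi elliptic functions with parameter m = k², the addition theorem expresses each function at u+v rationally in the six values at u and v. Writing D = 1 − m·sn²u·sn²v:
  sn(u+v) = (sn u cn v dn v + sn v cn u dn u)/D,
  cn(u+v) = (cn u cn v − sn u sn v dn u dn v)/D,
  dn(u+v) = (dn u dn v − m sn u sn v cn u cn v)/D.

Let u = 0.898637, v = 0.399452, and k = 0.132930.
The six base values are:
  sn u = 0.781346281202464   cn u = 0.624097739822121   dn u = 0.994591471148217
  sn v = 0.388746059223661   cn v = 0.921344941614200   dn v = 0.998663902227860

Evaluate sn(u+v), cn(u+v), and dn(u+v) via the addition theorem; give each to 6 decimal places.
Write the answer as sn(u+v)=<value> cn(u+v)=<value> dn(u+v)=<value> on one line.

m = k² = 0.0176703849
D = 1 − m·sn²u·sn²v = 0.998369709088129
sn(u+v) = (sn u·cn v·dn v + sn v·cn u·dn u)/D = 0.9602309449477483/0.998369709088129 = 0.9617989570464682
cn(u+v) = (cn u·cn v − sn u·sn v·dn u·dn v)/D = 0.2733104615441379/0.998369709088129 = 0.2737567647097073
dn(u+v) = (dn u·dn v − m·sn u·sn v·cn u·cn v)/D = 0.9901763545233091/0.998369709088129 = 0.9917932660714402

sn(u+v)=0.961799 cn(u+v)=0.273757 dn(u+v)=0.991793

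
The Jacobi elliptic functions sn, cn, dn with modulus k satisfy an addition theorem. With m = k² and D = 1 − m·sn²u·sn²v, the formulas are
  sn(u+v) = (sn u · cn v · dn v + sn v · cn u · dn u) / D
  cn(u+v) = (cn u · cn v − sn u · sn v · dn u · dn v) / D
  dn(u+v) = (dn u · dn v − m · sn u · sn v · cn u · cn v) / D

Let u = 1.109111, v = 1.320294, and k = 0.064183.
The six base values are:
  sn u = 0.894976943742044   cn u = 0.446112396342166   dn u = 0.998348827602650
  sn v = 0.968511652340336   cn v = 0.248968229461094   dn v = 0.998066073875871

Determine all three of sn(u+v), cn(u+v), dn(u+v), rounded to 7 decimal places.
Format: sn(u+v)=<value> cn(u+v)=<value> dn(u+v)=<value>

sn(u+v)=0.6557712 cn(u+v)=-0.7549597 dn(u+v)=0.9991139

m = k² = 0.004119457489
D = 1 − m·sn²u·sn²v = 0.9969049090151815
sn(u+v) = (sn u·cn v·dn v + sn v·cn u·dn u)/D = 0.6537415462969634/0.9969049090151815 = 0.655771217881532
cn(u+v) = (cn u·cn v − sn u·sn v·dn u·dn v)/D = -0.7526230054043143/0.9969049090151815 = -0.7549596742860987
dn(u+v) = (dn u·dn v − m·sn u·sn v·cn u·cn v)/D = 0.9960215018147434/0.9969049090151815 = 0.9991138500849487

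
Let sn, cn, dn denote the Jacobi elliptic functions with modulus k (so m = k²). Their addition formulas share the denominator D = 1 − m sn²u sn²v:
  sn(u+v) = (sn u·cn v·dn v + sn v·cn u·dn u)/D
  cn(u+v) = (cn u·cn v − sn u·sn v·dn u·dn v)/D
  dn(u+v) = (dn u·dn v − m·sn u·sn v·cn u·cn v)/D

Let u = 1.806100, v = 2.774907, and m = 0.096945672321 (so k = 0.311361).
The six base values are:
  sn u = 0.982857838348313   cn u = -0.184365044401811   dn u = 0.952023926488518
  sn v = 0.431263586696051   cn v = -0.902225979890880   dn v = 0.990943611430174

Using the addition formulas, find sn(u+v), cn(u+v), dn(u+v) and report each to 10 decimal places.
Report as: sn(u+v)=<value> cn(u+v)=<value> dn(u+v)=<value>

sn(u+v)=-0.9713431333 cn(u+v)=-0.2376815460 dn(u+v)=0.9531689424

m = k² = 0.096945672321
D = 1 − m·sn²u·sn²v = 0.9825821149987154
sn(u+v) = (sn u·cn v·dn v + sn v·cn u·dn u)/D = -0.9544243903380109/0.9825821149987154 = -0.9713431333311606
cn(u+v) = (cn u·cn v − sn u·sn v·dn u·dn v)/D = -0.2335416362091884/0.9825821149987154 = -0.23768154604513
dn(u+v) = (dn u·dn v − m·sn u·sn v·cn u·cn v)/D = 0.9365667553728144/0.9825821149987154 = 0.9531689423983042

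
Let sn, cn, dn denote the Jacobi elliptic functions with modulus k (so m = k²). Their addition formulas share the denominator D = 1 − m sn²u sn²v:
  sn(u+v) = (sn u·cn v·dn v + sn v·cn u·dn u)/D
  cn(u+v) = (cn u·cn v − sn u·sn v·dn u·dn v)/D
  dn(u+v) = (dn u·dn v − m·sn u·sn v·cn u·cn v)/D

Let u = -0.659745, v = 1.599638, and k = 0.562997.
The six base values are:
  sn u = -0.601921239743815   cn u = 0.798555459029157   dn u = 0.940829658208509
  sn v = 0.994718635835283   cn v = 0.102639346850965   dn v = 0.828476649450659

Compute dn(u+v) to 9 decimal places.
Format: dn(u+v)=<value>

m = k² = 0.316965622009
D = 1 − m·sn²u·sn²v = 0.8863702615800274
dn(u+v) = (dn u·dn v − m·sn u·sn v·cn u·cn v)/D = 0.7950104398752051/0.8863702615800274 = 0.8969281510618757

dn(u+v)=0.896928151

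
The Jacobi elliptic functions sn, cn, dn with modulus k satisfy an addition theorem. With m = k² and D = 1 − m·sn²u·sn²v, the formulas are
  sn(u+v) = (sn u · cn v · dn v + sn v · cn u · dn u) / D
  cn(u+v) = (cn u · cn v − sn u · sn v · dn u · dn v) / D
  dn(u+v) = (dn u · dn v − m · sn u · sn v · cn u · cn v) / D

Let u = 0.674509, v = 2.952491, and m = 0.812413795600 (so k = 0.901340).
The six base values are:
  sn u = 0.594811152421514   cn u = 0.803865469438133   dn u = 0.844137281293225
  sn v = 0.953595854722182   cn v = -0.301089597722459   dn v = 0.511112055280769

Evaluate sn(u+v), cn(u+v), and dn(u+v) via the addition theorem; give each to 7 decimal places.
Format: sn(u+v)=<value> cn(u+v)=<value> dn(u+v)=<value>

m = k² = 0.8124137956
D = 1 − m·sn²u·sn²v = 0.7386249047603254
sn(u+v) = (sn u·cn v·dn v + sn v·cn u·dn u)/D = 0.55554842115103/0.7386249047603254 = 0.7521387615968603
cn(u+v) = (cn u·cn v − sn u·sn v·dn u·dn v)/D = -0.4867573334720265/0.7386249047603254 = -0.6590047672843812
dn(u+v) = (dn u·dn v − m·sn u·sn v·cn u·cn v)/D = 0.5429808388399943/0.7386249047603254 = 0.7351239246613067

sn(u+v)=0.7521388 cn(u+v)=-0.6590048 dn(u+v)=0.7351239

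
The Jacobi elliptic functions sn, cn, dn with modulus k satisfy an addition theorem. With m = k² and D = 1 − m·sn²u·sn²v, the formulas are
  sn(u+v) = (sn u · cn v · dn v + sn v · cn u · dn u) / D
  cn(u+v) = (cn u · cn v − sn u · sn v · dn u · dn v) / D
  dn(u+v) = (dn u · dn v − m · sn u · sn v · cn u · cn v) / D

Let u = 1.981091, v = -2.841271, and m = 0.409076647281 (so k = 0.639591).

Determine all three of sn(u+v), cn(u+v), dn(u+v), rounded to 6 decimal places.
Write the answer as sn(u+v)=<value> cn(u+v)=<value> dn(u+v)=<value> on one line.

sn u = 0.9884687680607651, cn u = -0.151424880942444, dn u = 0.7747924067005966
sn v = -0.6465837952047485, cn v = -0.7628429692791458, dn v = 0.9104817839464871
m = k² = 0.409076647281
D = 1 − m·sn²u·sn²v = 0.8328985480388548
sn(u+v) = (sn u·cn v·dn v + sn v·cn u·dn u)/D = -0.6106865047505641/0.8328985480388548 = -0.7332063505074996
cn(u+v) = (cn u·cn v − sn u·sn v·dn u·dn v)/D = 0.5663761861526063/0.8328985480388548 = 0.6800062114241851
dn(u+v) = (dn u·dn v − m·sn u·sn v·cn u·cn v)/D = 0.7356356175060201/0.8328985480388548 = 0.8832235561439622

sn(u+v)=-0.733206 cn(u+v)=0.680006 dn(u+v)=0.883224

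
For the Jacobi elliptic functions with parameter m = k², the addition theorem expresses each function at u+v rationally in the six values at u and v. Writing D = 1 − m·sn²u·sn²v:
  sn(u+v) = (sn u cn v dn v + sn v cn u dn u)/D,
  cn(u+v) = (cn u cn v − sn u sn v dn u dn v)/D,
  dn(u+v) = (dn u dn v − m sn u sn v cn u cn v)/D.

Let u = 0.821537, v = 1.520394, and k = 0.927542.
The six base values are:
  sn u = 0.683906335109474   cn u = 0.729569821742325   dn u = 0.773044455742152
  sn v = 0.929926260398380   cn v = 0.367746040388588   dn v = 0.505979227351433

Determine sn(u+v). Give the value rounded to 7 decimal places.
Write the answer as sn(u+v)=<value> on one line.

sn(u+v)=0.9995511

m = k² = 0.860334161764
D = 1 − m·sn²u·sn²v = 0.6520174667162587
sn(u+v) = (sn u·cn v·dn v + sn v·cn u·dn u)/D = 0.651724746025464/0.6520174667162587 = 0.9995510539122993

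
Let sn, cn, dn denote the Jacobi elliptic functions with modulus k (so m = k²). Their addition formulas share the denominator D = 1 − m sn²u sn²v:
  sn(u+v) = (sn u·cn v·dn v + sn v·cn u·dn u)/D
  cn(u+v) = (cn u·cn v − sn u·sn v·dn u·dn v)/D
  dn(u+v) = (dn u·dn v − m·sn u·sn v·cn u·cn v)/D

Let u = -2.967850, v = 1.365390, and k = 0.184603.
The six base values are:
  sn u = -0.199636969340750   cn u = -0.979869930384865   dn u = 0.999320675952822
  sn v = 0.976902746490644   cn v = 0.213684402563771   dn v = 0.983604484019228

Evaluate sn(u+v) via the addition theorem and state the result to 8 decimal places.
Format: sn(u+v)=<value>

m = k² = 0.034078267609
D = 1 − m·sn²u·sn²v = 0.9987038295782091
sn(u+v) = (sn u·cn v·dn v + sn v·cn u·dn u)/D = -0.9985472368396221/0.9987038295782091 = -0.9998432040271107

sn(u+v)=-0.99984320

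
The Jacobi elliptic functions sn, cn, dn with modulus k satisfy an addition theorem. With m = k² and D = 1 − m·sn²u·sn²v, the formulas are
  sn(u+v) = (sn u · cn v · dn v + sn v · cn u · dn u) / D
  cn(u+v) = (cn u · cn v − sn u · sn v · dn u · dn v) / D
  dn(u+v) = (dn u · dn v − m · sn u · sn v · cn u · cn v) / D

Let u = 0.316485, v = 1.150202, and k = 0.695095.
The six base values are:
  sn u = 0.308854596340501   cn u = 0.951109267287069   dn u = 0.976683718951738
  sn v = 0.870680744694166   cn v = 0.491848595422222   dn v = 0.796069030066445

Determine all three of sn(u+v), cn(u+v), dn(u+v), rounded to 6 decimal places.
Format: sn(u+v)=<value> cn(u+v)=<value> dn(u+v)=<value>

sn(u+v)=0.963395 cn(u+v)=0.268086 dn(u+v)=0.742676

m = k² = 0.483157059025
D = 1 − m·sn²u·sn²v = 0.9650606881676492
sn(u+v) = (sn u·cn v·dn v + sn v·cn u·dn u)/D = 0.9297346278104425/0.9650606881676492 = 0.9633949856311318
cn(u+v) = (cn u·cn v − sn u·sn v·dn u·dn v)/D = 0.2587192565248953/0.9650606881676492 = 0.2680859967637091
dn(u+v) = (dn u·dn v − m·sn u·sn v·cn u·cn v)/D = 0.7167273122056886/0.9650606881676492 = 0.7426758969599429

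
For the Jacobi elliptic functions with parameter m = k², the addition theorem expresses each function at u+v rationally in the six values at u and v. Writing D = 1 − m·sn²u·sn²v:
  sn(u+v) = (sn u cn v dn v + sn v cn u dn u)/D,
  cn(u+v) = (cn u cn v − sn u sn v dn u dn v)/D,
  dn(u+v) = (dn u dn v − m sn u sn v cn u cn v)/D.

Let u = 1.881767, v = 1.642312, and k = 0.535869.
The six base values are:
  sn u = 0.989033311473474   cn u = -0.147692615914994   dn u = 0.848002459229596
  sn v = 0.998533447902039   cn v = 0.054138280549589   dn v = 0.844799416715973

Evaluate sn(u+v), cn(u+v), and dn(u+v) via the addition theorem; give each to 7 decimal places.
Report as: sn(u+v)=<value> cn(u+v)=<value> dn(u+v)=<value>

m = k² = 0.287155585161
D = 1 − m·sn²u·sn²v = 0.7199314517269554
sn(u+v) = (sn u·cn v·dn v + sn v·cn u·dn u)/D = -0.07982560959545669/0.7199314517269554 = -0.1108794585984163
cn(u+v) = (cn u·cn v − sn u·sn v·dn u·dn v)/D = -0.7154922551910644/0.7199314517269554 = -0.993833862202794
dn(u+v) = (dn u·dn v − m·sn u·sn v·cn u·cn v)/D = 0.7186595181699451/0.7199314517269554 = 0.9982332574108839

sn(u+v)=-0.1108795 cn(u+v)=-0.9938339 dn(u+v)=0.9982333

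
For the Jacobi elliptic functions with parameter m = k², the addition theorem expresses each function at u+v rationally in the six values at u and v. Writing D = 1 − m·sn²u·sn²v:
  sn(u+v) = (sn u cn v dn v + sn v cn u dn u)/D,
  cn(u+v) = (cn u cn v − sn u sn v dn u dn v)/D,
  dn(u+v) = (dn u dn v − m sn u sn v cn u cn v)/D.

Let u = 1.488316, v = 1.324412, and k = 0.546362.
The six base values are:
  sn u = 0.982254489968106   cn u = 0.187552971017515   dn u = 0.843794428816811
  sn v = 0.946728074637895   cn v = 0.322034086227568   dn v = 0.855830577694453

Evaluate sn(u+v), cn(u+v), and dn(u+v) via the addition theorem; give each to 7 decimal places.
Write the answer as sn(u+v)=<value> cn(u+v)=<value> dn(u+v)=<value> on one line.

m = k² = 0.298511435044
D = 1 − m·sn²u·sn²v = 0.7418574892917516
sn(u+v) = (sn u·cn v·dn v + sn v·cn u·dn u)/D = 0.4205413801802996/0.7418574892917516 = 0.5668762346549723
cn(u+v) = (cn u·cn v − sn u·sn v·dn u·dn v)/D = -0.6111444035367665/0.7418574892917516 = -0.8238029707298953
dn(u+v) = (dn u·dn v − m·sn u·sn v·cn u·cn v)/D = 0.7053788194427414/0.7418574892917516 = 0.9508279280379898

sn(u+v)=0.5668762 cn(u+v)=-0.8238030 dn(u+v)=0.9508279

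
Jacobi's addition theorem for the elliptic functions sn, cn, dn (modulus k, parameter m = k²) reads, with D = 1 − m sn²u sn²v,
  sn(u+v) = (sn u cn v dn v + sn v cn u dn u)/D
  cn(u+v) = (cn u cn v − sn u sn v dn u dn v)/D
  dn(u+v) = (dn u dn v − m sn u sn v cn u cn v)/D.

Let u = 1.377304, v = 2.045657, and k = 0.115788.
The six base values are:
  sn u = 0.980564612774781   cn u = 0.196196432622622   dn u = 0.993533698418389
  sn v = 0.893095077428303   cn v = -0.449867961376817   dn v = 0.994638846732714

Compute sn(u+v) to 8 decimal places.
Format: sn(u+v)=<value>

sn(u+v)=-0.26742024

m = k² = 0.013406860944
D = 1 − m·sn²u·sn²v = 0.9897180632403866
sn(u+v) = (sn u·cn v·dn v + sn v·cn u·dn u)/D = -0.2646706372910998/0.9897180632403866 = -0.2674202352380585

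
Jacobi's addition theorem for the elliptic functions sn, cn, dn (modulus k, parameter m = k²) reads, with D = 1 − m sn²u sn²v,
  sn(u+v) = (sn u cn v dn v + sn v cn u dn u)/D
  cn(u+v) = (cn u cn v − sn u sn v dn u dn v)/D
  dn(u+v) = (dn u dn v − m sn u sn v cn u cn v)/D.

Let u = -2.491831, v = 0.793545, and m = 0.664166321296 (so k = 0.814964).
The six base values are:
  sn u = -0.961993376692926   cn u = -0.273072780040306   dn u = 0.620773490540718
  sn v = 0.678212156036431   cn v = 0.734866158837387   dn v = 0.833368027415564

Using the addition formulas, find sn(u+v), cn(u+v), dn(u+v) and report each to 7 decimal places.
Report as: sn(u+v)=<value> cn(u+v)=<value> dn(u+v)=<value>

m = k² = 0.664166321296
D = 1 − m·sn²u·sn²v = 0.7172828509604697
sn(u+v) = (sn u·cn v·dn v + sn v·cn u·dn u)/D = -0.7041062188323449/0.7172828509604697 = -0.981629796236616
cn(u+v) = (cn u·cn v − sn u·sn v·dn u·dn v)/D = 0.1368543783866538/0.7172828509604697 = 0.1907955532512739
dn(u+v) = (dn u·dn v − m·sn u·sn v·cn u·cn v)/D = 0.4303764574855041/0.7172828509604697 = 0.6000094062045582

sn(u+v)=-0.9816298 cn(u+v)=0.1907956 dn(u+v)=0.6000094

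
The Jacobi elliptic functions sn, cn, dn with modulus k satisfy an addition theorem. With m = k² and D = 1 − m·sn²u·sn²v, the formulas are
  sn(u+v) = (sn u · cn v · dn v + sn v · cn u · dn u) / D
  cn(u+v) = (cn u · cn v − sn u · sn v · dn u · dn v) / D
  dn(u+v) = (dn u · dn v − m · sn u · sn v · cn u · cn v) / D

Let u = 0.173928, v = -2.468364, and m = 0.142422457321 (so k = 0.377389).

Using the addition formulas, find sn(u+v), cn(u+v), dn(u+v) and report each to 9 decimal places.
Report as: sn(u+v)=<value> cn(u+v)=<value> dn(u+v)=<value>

sn u = 0.1729301692956631, cn u = 0.9849340874126417, dn u = 0.9978681669988662
sn v = -0.7065135110010065, cn v = -0.7076995540291309, dn v = 0.9637988458090251
m = k² = 0.142422457321
D = 1 − m·sn²u·sn²v = 0.9978740113042741
sn(u+v) = (sn u·cn v·dn v + sn v·cn u·dn u)/D = -0.8123379753740346/0.9978740113042741 = -0.8140686761771317
cn(u+v) = (cn u·cn v − sn u·sn v·dn u·dn v)/D = -0.5795339129004418/0.9978740113042741 = -0.580768620422292
dn(u+v) = (dn u·dn v − m·sn u·sn v·cn u·cn v)/D = 0.9496151650895385/0.9978740113042741 = 0.9516383374373497

sn(u+v)=-0.814068676 cn(u+v)=-0.580768620 dn(u+v)=0.951638337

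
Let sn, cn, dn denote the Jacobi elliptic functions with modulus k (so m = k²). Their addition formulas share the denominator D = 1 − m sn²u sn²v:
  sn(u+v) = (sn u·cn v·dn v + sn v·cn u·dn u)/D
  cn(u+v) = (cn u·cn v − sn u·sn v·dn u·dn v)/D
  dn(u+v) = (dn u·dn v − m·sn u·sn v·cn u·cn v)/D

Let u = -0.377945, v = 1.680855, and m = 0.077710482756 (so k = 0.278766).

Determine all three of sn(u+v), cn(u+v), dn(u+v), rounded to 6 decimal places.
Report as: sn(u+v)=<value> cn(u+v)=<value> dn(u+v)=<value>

sn(u+v)=0.958740 cn(u+v)=0.284283 dn(u+v)=0.963623

sn u = -0.3683799478557688, cn u = 0.9296753272071821, dn u = 0.9947132216269697
sn v = 0.9971858164579521, cn v = -0.07496964355715962, dn v = 0.9605864276206694
m = k² = 0.077710482756
D = 1 − m·sn²u·sn²v = 0.9895136643079594
sn(u+v) = (sn u·cn v·dn v + sn v·cn u·dn u)/D = 0.9486867108691333/0.9895136643079594 = 0.9587403843812713
cn(u+v) = (cn u·cn v − sn u·sn v·dn u·dn v)/D = 0.2813020022546417/0.9895136643079594 = 0.2842830901697322
dn(u+v) = (dn u·dn v − m·sn u·sn v·cn u·cn v)/D = 0.9535184078804577/0.9895136643079594 = 0.9636232851289872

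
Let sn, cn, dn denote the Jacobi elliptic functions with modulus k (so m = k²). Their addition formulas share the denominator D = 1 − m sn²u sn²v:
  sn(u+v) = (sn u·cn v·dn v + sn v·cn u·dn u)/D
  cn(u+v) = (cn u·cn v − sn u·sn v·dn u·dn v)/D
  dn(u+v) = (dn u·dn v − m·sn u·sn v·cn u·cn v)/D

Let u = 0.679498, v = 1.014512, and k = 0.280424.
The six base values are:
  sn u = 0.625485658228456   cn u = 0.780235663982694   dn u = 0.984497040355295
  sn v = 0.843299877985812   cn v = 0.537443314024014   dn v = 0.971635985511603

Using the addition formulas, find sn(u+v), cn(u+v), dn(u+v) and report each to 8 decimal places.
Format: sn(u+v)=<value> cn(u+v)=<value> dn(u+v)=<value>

m = k² = 0.078637619776
D = 1 − m·sn²u·sn²v = 0.9781209154259034
sn(u+v) = (sn u·cn v·dn v + sn v·cn u·dn u)/D = 0.9744002673663324/0.9781209154259034 = 0.9961961266742252
cn(u+v) = (cn u·cn v − sn u·sn v·dn u·dn v)/D = -0.08523288185921725/0.9781209154259034 = -0.08713941243358882
dn(u+v) = (dn u·dn v − m·sn u·sn v·cn u·cn v)/D = 0.9391792026157815/0.9781209154259034 = 0.9601872200093324

sn(u+v)=0.99619613 cn(u+v)=-0.08713941 dn(u+v)=0.96018722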